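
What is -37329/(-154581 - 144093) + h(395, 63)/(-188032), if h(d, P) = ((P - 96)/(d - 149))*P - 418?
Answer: 97667691067/767523684096 ≈ 0.12725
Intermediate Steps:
h(d, P) = -418 + P*(-96 + P)/(-149 + d) (h(d, P) = ((-96 + P)/(-149 + d))*P - 418 = P*(-96 + P)/(-149 + d) - 418 = -418 + P*(-96 + P)/(-149 + d))
-37329/(-154581 - 144093) + h(395, 63)/(-188032) = -37329/(-154581 - 144093) + ((62282 + 63**2 - 418*395 - 96*63)/(-149 + 395))/(-188032) = -37329/(-298674) + ((62282 + 3969 - 165110 - 6048)/246)*(-1/188032) = -37329*(-1/298674) + ((1/246)*(-104907))*(-1/188032) = 12443/99558 - 34969/82*(-1/188032) = 12443/99558 + 34969/15418624 = 97667691067/767523684096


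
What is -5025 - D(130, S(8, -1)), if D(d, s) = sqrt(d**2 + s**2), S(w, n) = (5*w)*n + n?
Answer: -5025 - sqrt(18581) ≈ -5161.3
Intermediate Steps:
S(w, n) = n + 5*n*w (S(w, n) = 5*n*w + n = n + 5*n*w)
-5025 - D(130, S(8, -1)) = -5025 - sqrt(130**2 + (-(1 + 5*8))**2) = -5025 - sqrt(16900 + (-(1 + 40))**2) = -5025 - sqrt(16900 + (-1*41)**2) = -5025 - sqrt(16900 + (-41)**2) = -5025 - sqrt(16900 + 1681) = -5025 - sqrt(18581)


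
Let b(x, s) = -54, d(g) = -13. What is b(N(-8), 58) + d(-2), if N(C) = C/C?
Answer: -67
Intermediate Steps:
N(C) = 1
b(N(-8), 58) + d(-2) = -54 - 13 = -67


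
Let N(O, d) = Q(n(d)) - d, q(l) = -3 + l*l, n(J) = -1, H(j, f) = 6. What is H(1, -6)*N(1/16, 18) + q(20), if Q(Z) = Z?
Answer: 283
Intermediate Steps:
q(l) = -3 + l²
N(O, d) = -1 - d
H(1, -6)*N(1/16, 18) + q(20) = 6*(-1 - 1*18) + (-3 + 20²) = 6*(-1 - 18) + (-3 + 400) = 6*(-19) + 397 = -114 + 397 = 283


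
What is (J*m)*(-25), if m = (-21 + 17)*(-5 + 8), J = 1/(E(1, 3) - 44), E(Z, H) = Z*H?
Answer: -300/41 ≈ -7.3171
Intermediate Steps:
E(Z, H) = H*Z
J = -1/41 (J = 1/(3*1 - 44) = 1/(3 - 44) = 1/(-41) = -1/41 ≈ -0.024390)
m = -12 (m = -4*3 = -12)
(J*m)*(-25) = -1/41*(-12)*(-25) = (12/41)*(-25) = -300/41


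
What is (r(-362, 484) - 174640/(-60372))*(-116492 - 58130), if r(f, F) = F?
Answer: -1283239801984/15093 ≈ -8.5022e+7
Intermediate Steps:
(r(-362, 484) - 174640/(-60372))*(-116492 - 58130) = (484 - 174640/(-60372))*(-116492 - 58130) = (484 - 174640*(-1/60372))*(-174622) = (484 + 43660/15093)*(-174622) = (7348672/15093)*(-174622) = -1283239801984/15093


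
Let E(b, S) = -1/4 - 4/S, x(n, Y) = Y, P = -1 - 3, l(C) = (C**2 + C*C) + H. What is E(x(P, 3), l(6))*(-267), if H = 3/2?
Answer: 15931/196 ≈ 81.281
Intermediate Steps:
H = 3/2 (H = 3*(1/2) = 3/2 ≈ 1.5000)
l(C) = 3/2 + 2*C**2 (l(C) = (C**2 + C*C) + 3/2 = (C**2 + C**2) + 3/2 = 2*C**2 + 3/2 = 3/2 + 2*C**2)
P = -4
E(b, S) = -1/4 - 4/S (E(b, S) = -1*1/4 - 4/S = -1/4 - 4/S)
E(x(P, 3), l(6))*(-267) = ((-16 - (3/2 + 2*6**2))/(4*(3/2 + 2*6**2)))*(-267) = ((-16 - (3/2 + 2*36))/(4*(3/2 + 2*36)))*(-267) = ((-16 - (3/2 + 72))/(4*(3/2 + 72)))*(-267) = ((-16 - 1*147/2)/(4*(147/2)))*(-267) = ((1/4)*(2/147)*(-16 - 147/2))*(-267) = ((1/4)*(2/147)*(-179/2))*(-267) = -179/588*(-267) = 15931/196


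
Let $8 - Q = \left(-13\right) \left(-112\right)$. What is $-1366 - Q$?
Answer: $82$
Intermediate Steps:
$Q = -1448$ ($Q = 8 - \left(-13\right) \left(-112\right) = 8 - 1456 = -1448$)
$-1366 - Q = -1366 - -1448 = -1366 + 1448 = 82$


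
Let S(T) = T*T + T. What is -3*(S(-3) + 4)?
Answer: -30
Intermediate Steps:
S(T) = T + T**2 (S(T) = T**2 + T = T + T**2)
-3*(S(-3) + 4) = -3*(-3*(1 - 3) + 4) = -3*(-3*(-2) + 4) = -3*(6 + 4) = -3*10 = -30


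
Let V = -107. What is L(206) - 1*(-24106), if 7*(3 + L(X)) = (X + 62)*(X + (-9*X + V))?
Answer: -301619/7 ≈ -43088.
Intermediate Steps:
L(X) = -3 + (-107 - 8*X)*(62 + X)/7 (L(X) = -3 + ((X + 62)*(X + (-9*X - 107)))/7 = -3 + ((62 + X)*(X + (-107 - 9*X)))/7 = -3 + ((62 + X)*(-107 - 8*X))/7 = -3 + ((-107 - 8*X)*(62 + X))/7 = -3 + (-107 - 8*X)*(62 + X)/7)
L(206) - 1*(-24106) = (-6655/7 - 603/7*206 - 8/7*206²) - 1*(-24106) = (-6655/7 - 124218/7 - 8/7*42436) + 24106 = (-6655/7 - 124218/7 - 339488/7) + 24106 = -470361/7 + 24106 = -301619/7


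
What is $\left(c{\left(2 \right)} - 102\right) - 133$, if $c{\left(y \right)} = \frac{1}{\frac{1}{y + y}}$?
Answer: $-231$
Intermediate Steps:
$c{\left(y \right)} = 2 y$ ($c{\left(y \right)} = \frac{1}{\frac{1}{2 y}} = \frac{1}{\frac{1}{2} \frac{1}{y}} = 2 y$)
$\left(c{\left(2 \right)} - 102\right) - 133 = \left(2 \cdot 2 - 102\right) - 133 = \left(4 - 102\right) - 133 = -98 - 133 = -231$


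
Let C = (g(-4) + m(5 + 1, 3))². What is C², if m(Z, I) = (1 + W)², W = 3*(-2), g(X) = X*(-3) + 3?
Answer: 2560000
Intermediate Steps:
g(X) = 3 - 3*X (g(X) = -3*X + 3 = 3 - 3*X)
W = -6
m(Z, I) = 25 (m(Z, I) = (1 - 6)² = (-5)² = 25)
C = 1600 (C = ((3 - 3*(-4)) + 25)² = ((3 + 12) + 25)² = (15 + 25)² = 40² = 1600)
C² = 1600² = 2560000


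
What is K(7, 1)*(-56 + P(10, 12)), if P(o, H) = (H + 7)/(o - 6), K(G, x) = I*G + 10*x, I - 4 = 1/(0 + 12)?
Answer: -94915/48 ≈ -1977.4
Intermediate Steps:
I = 49/12 (I = 4 + 1/(0 + 12) = 4 + 1/12 = 49/12 ≈ 4.0833)
K(G, x) = 10*x + 49*G/12 (K(G, x) = 49*G/12 + 10*x = 10*x + 49*G/12)
P(o, H) = (7 + H)/(-6 + o)
K(7, 1)*(-56 + P(10, 12)) = (10*1 + (49/12)*7)*(-56 + (7 + 12)/(-6 + 10)) = (10 + 343/12)*(-56 + 19/4) = 463*(-56 + (¼)*19)/12 = 463*(-56 + 19/4)/12 = (463/12)*(-205/4) = -94915/48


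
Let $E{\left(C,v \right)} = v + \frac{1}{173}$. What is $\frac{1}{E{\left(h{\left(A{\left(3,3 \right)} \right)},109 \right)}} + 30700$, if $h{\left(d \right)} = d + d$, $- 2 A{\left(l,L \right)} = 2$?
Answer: $\frac{578940773}{18858} \approx 30700.0$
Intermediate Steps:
$A{\left(l,L \right)} = -1$ ($A{\left(l,L \right)} = \left(- \frac{1}{2}\right) 2 = -1$)
$h{\left(d \right)} = 2 d$
$E{\left(C,v \right)} = \frac{1}{173} + v$ ($E{\left(C,v \right)} = v + \frac{1}{173} = \frac{1}{173} + v$)
$\frac{1}{E{\left(h{\left(A{\left(3,3 \right)} \right)},109 \right)}} + 30700 = \frac{1}{\frac{1}{173} + 109} + 30700 = \frac{1}{\frac{18858}{173}} + 30700 = \frac{173}{18858} + 30700 = \frac{578940773}{18858}$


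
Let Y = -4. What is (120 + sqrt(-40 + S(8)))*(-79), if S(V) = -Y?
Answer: -9480 - 474*I ≈ -9480.0 - 474.0*I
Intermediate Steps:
S(V) = 4 (S(V) = -1*(-4) = 4)
(120 + sqrt(-40 + S(8)))*(-79) = (120 + sqrt(-40 + 4))*(-79) = (120 + sqrt(-36))*(-79) = (120 + 6*I)*(-79) = -9480 - 474*I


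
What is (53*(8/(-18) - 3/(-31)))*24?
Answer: -41128/93 ≈ -442.24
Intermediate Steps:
(53*(8/(-18) - 3/(-31)))*24 = (53*(8*(-1/18) - 3*(-1/31)))*24 = (53*(-4/9 + 3/31))*24 = (53*(-97/279))*24 = -5141/279*24 = -41128/93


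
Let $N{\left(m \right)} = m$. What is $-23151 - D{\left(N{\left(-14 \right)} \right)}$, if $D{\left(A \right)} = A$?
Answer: $-23137$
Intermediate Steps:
$-23151 - D{\left(N{\left(-14 \right)} \right)} = -23151 - -14 = -23151 + 14 = -23137$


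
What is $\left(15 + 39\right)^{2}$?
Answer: $2916$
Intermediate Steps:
$\left(15 + 39\right)^{2} = 54^{2} = 2916$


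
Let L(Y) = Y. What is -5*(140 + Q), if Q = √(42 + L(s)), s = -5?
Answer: -700 - 5*√37 ≈ -730.41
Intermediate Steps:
Q = √37 (Q = √(42 - 5) = √37 ≈ 6.0828)
-5*(140 + Q) = -5*(140 + √37) = -700 - 5*√37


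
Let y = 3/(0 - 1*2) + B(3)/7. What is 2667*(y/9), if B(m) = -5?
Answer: -3937/6 ≈ -656.17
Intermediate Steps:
y = -31/14 (y = 3/(0 - 1*2) - 5/7 = 3/(0 - 2) - 5*⅐ = 3/(-2) - 5/7 = 3*(-½) - 5/7 = -3/2 - 5/7 = -31/14 ≈ -2.2143)
2667*(y/9) = 2667*(-31/14/9) = 2667*(-31/14*⅑) = 2667*(-31/126) = -3937/6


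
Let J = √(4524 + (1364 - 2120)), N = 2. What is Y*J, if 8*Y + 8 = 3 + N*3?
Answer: √942/4 ≈ 7.6730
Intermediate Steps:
J = 2*√942 (J = √(4524 - 756) = √3768 = 2*√942 ≈ 61.384)
Y = ⅛ (Y = -1 + (3 + 2*3)/8 = -1 + (3 + 6)/8 = -1 + (⅛)*9 = -1 + 9/8 = ⅛ ≈ 0.12500)
Y*J = (2*√942)/8 = √942/4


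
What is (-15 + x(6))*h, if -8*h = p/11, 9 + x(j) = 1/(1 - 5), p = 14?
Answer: 679/176 ≈ 3.8580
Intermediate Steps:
x(j) = -37/4 (x(j) = -9 + 1/(1 - 5) = -9 + 1/(-4) = -9 - ¼ = -37/4)
h = -7/44 (h = -7/(4*11) = -⅛*14/11 = -7/44 ≈ -0.15909)
(-15 + x(6))*h = (-15 - 37/4)*(-7/44) = -97/4*(-7/44) = 679/176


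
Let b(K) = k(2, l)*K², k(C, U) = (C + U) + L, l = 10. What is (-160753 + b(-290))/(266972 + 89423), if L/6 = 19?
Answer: 10435847/356395 ≈ 29.282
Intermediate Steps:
L = 114 (L = 6*19 = 114)
k(C, U) = 114 + C + U (k(C, U) = (C + U) + 114 = 114 + C + U)
b(K) = 126*K² (b(K) = (114 + 2 + 10)*K² = 126*K²)
(-160753 + b(-290))/(266972 + 89423) = (-160753 + 126*(-290)²)/(266972 + 89423) = (-160753 + 126*84100)/356395 = (-160753 + 10596600)*(1/356395) = 10435847*(1/356395) = 10435847/356395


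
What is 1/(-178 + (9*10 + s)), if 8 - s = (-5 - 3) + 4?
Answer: -1/76 ≈ -0.013158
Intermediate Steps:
s = 12 (s = 8 - ((-5 - 3) + 4) = 8 - (-8 + 4) = 8 - 1*(-4) = 8 + 4 = 12)
1/(-178 + (9*10 + s)) = 1/(-178 + (9*10 + 12)) = 1/(-178 + (90 + 12)) = 1/(-178 + 102) = 1/(-76) = -1/76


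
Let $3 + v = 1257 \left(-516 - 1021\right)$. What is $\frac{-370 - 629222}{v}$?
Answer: $\frac{52466}{161001} \approx 0.32587$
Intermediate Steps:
$v = -1932012$ ($v = -3 + 1257 \left(-516 - 1021\right) = -3 + 1257 \left(-1537\right) = -3 - 1932009 = -1932012$)
$\frac{-370 - 629222}{v} = \frac{-370 - 629222}{-1932012} = \left(-370 - 629222\right) \left(- \frac{1}{1932012}\right) = \left(-629592\right) \left(- \frac{1}{1932012}\right) = \frac{52466}{161001}$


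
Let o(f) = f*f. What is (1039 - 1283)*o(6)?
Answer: -8784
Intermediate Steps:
o(f) = f**2
(1039 - 1283)*o(6) = (1039 - 1283)*6**2 = -244*36 = -8784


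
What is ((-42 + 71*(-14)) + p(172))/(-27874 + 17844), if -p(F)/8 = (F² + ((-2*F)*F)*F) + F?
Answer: -40588042/5015 ≈ -8093.3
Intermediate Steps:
p(F) = -8*F - 8*F² + 16*F³ (p(F) = -8*((F² + ((-2*F)*F)*F) + F) = -8*((F² + (-2*F²)*F) + F) = -8*((F² - 2*F³) + F) = -8*(F + F² - 2*F³) = -8*F - 8*F² + 16*F³)
((-42 + 71*(-14)) + p(172))/(-27874 + 17844) = ((-42 + 71*(-14)) + 8*172*(-1 - 1*172 + 2*172²))/(-27874 + 17844) = ((-42 - 994) + 8*172*(-1 - 172 + 2*29584))/(-10030) = (-1036 + 8*172*(-1 - 172 + 59168))*(-1/10030) = (-1036 + 8*172*58995)*(-1/10030) = (-1036 + 81177120)*(-1/10030) = 81176084*(-1/10030) = -40588042/5015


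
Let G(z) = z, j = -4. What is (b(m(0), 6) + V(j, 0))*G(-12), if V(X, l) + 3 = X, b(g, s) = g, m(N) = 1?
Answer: 72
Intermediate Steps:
V(X, l) = -3 + X
(b(m(0), 6) + V(j, 0))*G(-12) = (1 + (-3 - 4))*(-12) = (1 - 7)*(-12) = -6*(-12) = 72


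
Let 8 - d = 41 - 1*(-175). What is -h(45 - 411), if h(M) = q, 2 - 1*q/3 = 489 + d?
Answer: 837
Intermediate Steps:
d = -208 (d = 8 - (41 - 1*(-175)) = 8 - (41 + 175) = 8 - 1*216 = 8 - 216 = -208)
q = -837 (q = 6 - 3*(489 - 208) = 6 - 3*281 = 6 - 843 = -837)
h(M) = -837
-h(45 - 411) = -1*(-837) = 837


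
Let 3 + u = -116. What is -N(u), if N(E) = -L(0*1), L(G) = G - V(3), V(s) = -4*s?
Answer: 12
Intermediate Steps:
u = -119 (u = -3 - 116 = -119)
L(G) = 12 + G (L(G) = G - (-4)*3 = G - 1*(-12) = G + 12 = 12 + G)
N(E) = -12 (N(E) = -(12 + 0*1) = -(12 + 0) = -1*12 = -12)
-N(u) = -1*(-12) = 12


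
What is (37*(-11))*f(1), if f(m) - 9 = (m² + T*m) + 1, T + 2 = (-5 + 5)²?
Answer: -3663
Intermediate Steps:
T = -2 (T = -2 + (-5 + 5)² = -2 + 0² = -2 + 0 = -2)
f(m) = 10 + m² - 2*m (f(m) = 9 + ((m² - 2*m) + 1) = 9 + (1 + m² - 2*m) = 10 + m² - 2*m)
(37*(-11))*f(1) = (37*(-11))*(10 + 1² - 2*1) = -407*(10 + 1 - 2) = -407*9 = -3663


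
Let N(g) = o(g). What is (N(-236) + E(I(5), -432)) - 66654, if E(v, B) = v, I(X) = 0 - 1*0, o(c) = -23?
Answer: -66677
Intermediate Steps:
N(g) = -23
I(X) = 0 (I(X) = 0 + 0 = 0)
(N(-236) + E(I(5), -432)) - 66654 = (-23 + 0) - 66654 = -23 - 66654 = -66677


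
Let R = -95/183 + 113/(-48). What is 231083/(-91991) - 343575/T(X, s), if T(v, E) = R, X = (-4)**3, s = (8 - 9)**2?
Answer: 1381191958363/11551049 ≈ 1.1957e+5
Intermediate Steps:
s = 1 (s = (-1)**2 = 1)
X = -64
R = -8413/2928 (R = -95*1/183 + 113*(-1/48) = -95/183 - 113/48 = -8413/2928 ≈ -2.8733)
T(v, E) = -8413/2928
231083/(-91991) - 343575/T(X, s) = 231083/(-91991) - 343575/(-8413/2928) = 231083*(-1/91991) - 343575*(-2928/8413) = -3449/1373 + 1005987600/8413 = 1381191958363/11551049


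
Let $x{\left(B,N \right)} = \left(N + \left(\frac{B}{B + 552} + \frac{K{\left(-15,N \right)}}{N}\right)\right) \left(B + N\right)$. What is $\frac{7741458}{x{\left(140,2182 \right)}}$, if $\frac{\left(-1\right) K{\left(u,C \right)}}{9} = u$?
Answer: $\frac{162349556366}{106266868833} \approx 1.5278$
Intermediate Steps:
$K{\left(u,C \right)} = - 9 u$
$x{\left(B,N \right)} = \left(B + N\right) \left(N + \frac{135}{N} + \frac{B}{552 + B}\right)$ ($x{\left(B,N \right)} = \left(N + \left(\frac{B}{B + 552} + \frac{\left(-9\right) \left(-15\right)}{N}\right)\right) \left(B + N\right) = \left(N + \left(\frac{B}{552 + B} + \frac{135}{N}\right)\right) \left(B + N\right) = \left(N + \left(\frac{135}{N} + \frac{B}{552 + B}\right)\right) \left(B + N\right) = \left(N + \frac{135}{N} + \frac{B}{552 + B}\right) \left(B + N\right) = \left(B + N\right) \left(N + \frac{135}{N} + \frac{B}{552 + B}\right)$)
$\frac{7741458}{x{\left(140,2182 \right)}} = \frac{7741458}{\frac{1}{2182} \frac{1}{552 + 140} \left(135 \cdot 140^{2} + 552 \cdot 2182^{3} + 74520 \cdot 140 + 74520 \cdot 2182 + 140 \cdot 2182^{3} + 2182 \cdot 140^{2} + 140^{2} \cdot 2182^{2} + 135 \cdot 140 \cdot 2182 + 553 \cdot 140 \cdot 2182^{2}\right)} = \frac{7741458}{\frac{1}{2182} \cdot \frac{1}{692} \left(135 \cdot 19600 + 552 \cdot 10388772568 + 10432800 + 162602640 + 140 \cdot 10388772568 + 2182 \cdot 19600 + 19600 \cdot 4761124 + 41239800 + 553 \cdot 140 \cdot 4761124\right)} = \frac{7741458}{\frac{1}{2182} \cdot \frac{1}{692} \left(2646000 + 5734602457536 + 10432800 + 162602640 + 1454428159520 + 42767200 + 93318030400 + 41239800 + 368606220080\right)} = \frac{7741458}{\frac{1}{2182} \cdot \frac{1}{692} \cdot 7651214555976} = \frac{7741458}{\frac{956401819497}{188743}} = 7741458 \cdot \frac{188743}{956401819497} = \frac{162349556366}{106266868833}$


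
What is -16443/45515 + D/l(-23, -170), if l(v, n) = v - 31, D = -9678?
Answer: 73267708/409635 ≈ 178.86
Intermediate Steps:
l(v, n) = -31 + v
-16443/45515 + D/l(-23, -170) = -16443/45515 - 9678/(-31 - 23) = -16443*1/45515 - 9678/(-54) = -16443/45515 - 9678*(-1/54) = -16443/45515 + 1613/9 = 73267708/409635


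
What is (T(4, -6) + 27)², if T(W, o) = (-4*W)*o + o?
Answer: 13689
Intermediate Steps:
T(W, o) = o - 4*W*o (T(W, o) = -4*W*o + o = o - 4*W*o)
(T(4, -6) + 27)² = (-6*(1 - 4*4) + 27)² = (-6*(1 - 16) + 27)² = (-6*(-15) + 27)² = (90 + 27)² = 117² = 13689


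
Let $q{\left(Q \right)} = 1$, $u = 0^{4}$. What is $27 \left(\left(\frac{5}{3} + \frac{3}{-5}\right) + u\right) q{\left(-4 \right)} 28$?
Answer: $\frac{4032}{5} \approx 806.4$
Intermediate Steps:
$u = 0$
$27 \left(\left(\frac{5}{3} + \frac{3}{-5}\right) + u\right) q{\left(-4 \right)} 28 = 27 \left(\left(\frac{5}{3} + \frac{3}{-5}\right) + 0\right) 1 \cdot 28 = 27 \left(\left(5 \cdot \frac{1}{3} + 3 \left(- \frac{1}{5}\right)\right) + 0\right) 1 \cdot 28 = 27 \left(\left(\frac{5}{3} - \frac{3}{5}\right) + 0\right) 1 \cdot 28 = 27 \left(\frac{16}{15} + 0\right) 1 \cdot 28 = 27 \cdot \frac{16}{15} \cdot 1 \cdot 28 = 27 \cdot \frac{16}{15} \cdot 28 = \frac{144}{5} \cdot 28 = \frac{4032}{5}$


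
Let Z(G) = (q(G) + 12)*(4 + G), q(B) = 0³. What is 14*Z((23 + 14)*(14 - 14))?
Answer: 672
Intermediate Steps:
q(B) = 0
Z(G) = 48 + 12*G (Z(G) = (0 + 12)*(4 + G) = 12*(4 + G) = 48 + 12*G)
14*Z((23 + 14)*(14 - 14)) = 14*(48 + 12*((23 + 14)*(14 - 14))) = 14*(48 + 12*(37*0)) = 14*(48 + 12*0) = 14*(48 + 0) = 14*48 = 672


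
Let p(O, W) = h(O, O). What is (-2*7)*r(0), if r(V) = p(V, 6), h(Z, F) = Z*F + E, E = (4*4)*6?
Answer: -1344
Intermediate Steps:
E = 96 (E = 16*6 = 96)
h(Z, F) = 96 + F*Z (h(Z, F) = Z*F + 96 = F*Z + 96 = 96 + F*Z)
p(O, W) = 96 + O**2 (p(O, W) = 96 + O*O = 96 + O**2)
r(V) = 96 + V**2
(-2*7)*r(0) = (-2*7)*(96 + 0**2) = -14*(96 + 0) = -14*96 = -1344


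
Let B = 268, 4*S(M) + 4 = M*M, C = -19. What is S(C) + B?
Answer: 1429/4 ≈ 357.25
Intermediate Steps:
S(M) = -1 + M**2/4 (S(M) = -1 + (M*M)/4 = -1 + M**2/4)
S(C) + B = (-1 + (1/4)*(-19)**2) + 268 = (-1 + (1/4)*361) + 268 = (-1 + 361/4) + 268 = 357/4 + 268 = 1429/4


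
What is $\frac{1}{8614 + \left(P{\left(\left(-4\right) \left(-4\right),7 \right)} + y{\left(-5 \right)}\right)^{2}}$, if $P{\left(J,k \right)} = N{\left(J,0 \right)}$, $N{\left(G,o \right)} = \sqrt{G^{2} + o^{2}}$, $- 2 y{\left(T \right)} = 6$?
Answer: $\frac{1}{8783} \approx 0.00011386$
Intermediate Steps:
$y{\left(T \right)} = -3$ ($y{\left(T \right)} = \left(- \frac{1}{2}\right) 6 = -3$)
$P{\left(J,k \right)} = \sqrt{J^{2}}$ ($P{\left(J,k \right)} = \sqrt{J^{2} + 0^{2}} = \sqrt{J^{2} + 0} = \sqrt{J^{2}}$)
$\frac{1}{8614 + \left(P{\left(\left(-4\right) \left(-4\right),7 \right)} + y{\left(-5 \right)}\right)^{2}} = \frac{1}{8614 + \left(\sqrt{\left(\left(-4\right) \left(-4\right)\right)^{2}} - 3\right)^{2}} = \frac{1}{8614 + \left(\sqrt{16^{2}} - 3\right)^{2}} = \frac{1}{8614 + \left(\sqrt{256} - 3\right)^{2}} = \frac{1}{8614 + \left(16 - 3\right)^{2}} = \frac{1}{8614 + 13^{2}} = \frac{1}{8614 + 169} = \frac{1}{8783}$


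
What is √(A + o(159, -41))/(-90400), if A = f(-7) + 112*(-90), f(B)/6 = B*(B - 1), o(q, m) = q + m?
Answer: -I*√9626/90400 ≈ -0.0010853*I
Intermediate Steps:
o(q, m) = m + q
f(B) = 6*B*(-1 + B) (f(B) = 6*(B*(B - 1)) = 6*(B*(-1 + B)) = 6*B*(-1 + B))
A = -9744 (A = 6*(-7)*(-1 - 7) + 112*(-90) = 6*(-7)*(-8) - 10080 = 336 - 10080 = -9744)
√(A + o(159, -41))/(-90400) = √(-9744 + (-41 + 159))/(-90400) = √(-9744 + 118)*(-1/90400) = √(-9626)*(-1/90400) = (I*√9626)*(-1/90400) = -I*√9626/90400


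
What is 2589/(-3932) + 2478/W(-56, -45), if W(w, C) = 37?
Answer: 9647703/145484 ≈ 66.315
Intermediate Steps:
2589/(-3932) + 2478/W(-56, -45) = 2589/(-3932) + 2478/37 = 2589*(-1/3932) + 2478*(1/37) = -2589/3932 + 2478/37 = 9647703/145484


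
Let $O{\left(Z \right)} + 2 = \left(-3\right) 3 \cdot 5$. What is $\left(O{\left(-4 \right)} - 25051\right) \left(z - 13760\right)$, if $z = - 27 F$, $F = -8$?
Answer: $339927312$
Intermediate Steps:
$O{\left(Z \right)} = -47$ ($O{\left(Z \right)} = -2 + \left(-3\right) 3 \cdot 5 = -2 - 45 = -47$)
$z = 216$ ($z = \left(-27\right) \left(-8\right) = 216$)
$\left(O{\left(-4 \right)} - 25051\right) \left(z - 13760\right) = \left(-47 - 25051\right) \left(216 - 13760\right) = - 25098 \left(216 - 13760\right) = \left(-25098\right) \left(-13544\right) = 339927312$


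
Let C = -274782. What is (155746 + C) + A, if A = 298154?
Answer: 179118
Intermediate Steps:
(155746 + C) + A = (155746 - 274782) + 298154 = -119036 + 298154 = 179118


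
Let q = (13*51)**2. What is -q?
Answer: -439569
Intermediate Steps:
q = 439569 (q = 663**2 = 439569)
-q = -1*439569 = -439569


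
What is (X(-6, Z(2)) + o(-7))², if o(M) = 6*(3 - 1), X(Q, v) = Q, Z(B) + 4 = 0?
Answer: 36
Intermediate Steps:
Z(B) = -4 (Z(B) = -4 + 0 = -4)
o(M) = 12 (o(M) = 6*2 = 12)
(X(-6, Z(2)) + o(-7))² = (-6 + 12)² = 6² = 36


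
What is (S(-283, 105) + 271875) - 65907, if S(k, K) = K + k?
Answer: 205790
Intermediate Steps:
(S(-283, 105) + 271875) - 65907 = ((105 - 283) + 271875) - 65907 = (-178 + 271875) - 65907 = 271697 - 65907 = 205790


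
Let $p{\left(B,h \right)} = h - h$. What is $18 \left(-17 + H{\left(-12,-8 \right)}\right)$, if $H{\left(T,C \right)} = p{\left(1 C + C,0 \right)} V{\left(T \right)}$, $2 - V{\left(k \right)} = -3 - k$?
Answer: $-306$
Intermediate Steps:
$p{\left(B,h \right)} = 0$
$V{\left(k \right)} = 5 + k$ ($V{\left(k \right)} = 2 - \left(-3 - k\right) = 2 + \left(3 + k\right) = 5 + k$)
$H{\left(T,C \right)} = 0$ ($H{\left(T,C \right)} = 0 \left(5 + T\right) = 0$)
$18 \left(-17 + H{\left(-12,-8 \right)}\right) = 18 \left(-17 + 0\right) = 18 \left(-17\right) = -306$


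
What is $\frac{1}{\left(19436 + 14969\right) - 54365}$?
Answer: $- \frac{1}{19960} \approx -5.01 \cdot 10^{-5}$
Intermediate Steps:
$\frac{1}{\left(19436 + 14969\right) - 54365} = \frac{1}{34405 - 54365} = \frac{1}{-19960} = - \frac{1}{19960}$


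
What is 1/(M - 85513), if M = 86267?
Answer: 1/754 ≈ 0.0013263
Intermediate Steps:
1/(M - 85513) = 1/(86267 - 85513) = 1/754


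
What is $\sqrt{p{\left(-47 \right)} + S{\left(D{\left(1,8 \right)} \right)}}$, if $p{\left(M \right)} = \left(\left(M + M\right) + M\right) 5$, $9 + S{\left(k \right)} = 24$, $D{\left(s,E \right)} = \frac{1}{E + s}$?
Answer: $i \sqrt{690} \approx 26.268 i$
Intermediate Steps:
$S{\left(k \right)} = 15$ ($S{\left(k \right)} = -9 + 24 = 15$)
$p{\left(M \right)} = 15 M$ ($p{\left(M \right)} = \left(2 M + M\right) 5 = 3 M 5 = 15 M$)
$\sqrt{p{\left(-47 \right)} + S{\left(D{\left(1,8 \right)} \right)}} = \sqrt{15 \left(-47\right) + 15} = \sqrt{-705 + 15} = \sqrt{-690} = i \sqrt{690}$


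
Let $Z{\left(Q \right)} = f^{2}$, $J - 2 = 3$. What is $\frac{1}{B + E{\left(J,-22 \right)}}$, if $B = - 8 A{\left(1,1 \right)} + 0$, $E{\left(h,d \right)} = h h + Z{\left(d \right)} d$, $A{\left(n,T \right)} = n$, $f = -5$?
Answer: $- \frac{1}{533} \approx -0.0018762$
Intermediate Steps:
$J = 5$ ($J = 2 + 3 = 5$)
$Z{\left(Q \right)} = 25$ ($Z{\left(Q \right)} = \left(-5\right)^{2} = 25$)
$E{\left(h,d \right)} = h^{2} + 25 d$ ($E{\left(h,d \right)} = h h + 25 d = h^{2} + 25 d$)
$B = -8$ ($B = \left(-8\right) 1 + 0 = -8 + 0 = -8$)
$\frac{1}{B + E{\left(J,-22 \right)}} = \frac{1}{-8 + \left(5^{2} + 25 \left(-22\right)\right)} = \frac{1}{-8 + \left(25 - 550\right)} = \frac{1}{-8 - 525} = \frac{1}{-533} = - \frac{1}{533}$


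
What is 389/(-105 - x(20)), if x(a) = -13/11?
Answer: -4279/1142 ≈ -3.7469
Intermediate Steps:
x(a) = -13/11 (x(a) = -13*1/11 = -13/11)
389/(-105 - x(20)) = 389/(-105 - 1*(-13/11)) = 389/(-105 + 13/11) = 389/(-1142/11) = 389*(-11/1142) = -4279/1142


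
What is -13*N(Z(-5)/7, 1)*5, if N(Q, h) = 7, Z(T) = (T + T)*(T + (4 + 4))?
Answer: -455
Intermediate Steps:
Z(T) = 2*T*(8 + T) (Z(T) = (2*T)*(T + 8) = (2*T)*(8 + T) = 2*T*(8 + T))
-13*N(Z(-5)/7, 1)*5 = -13*7*5 = -91*5 = -455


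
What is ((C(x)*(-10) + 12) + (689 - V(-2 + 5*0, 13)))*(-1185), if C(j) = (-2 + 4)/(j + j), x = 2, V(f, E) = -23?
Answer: -852015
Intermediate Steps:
C(j) = 1/j (C(j) = 2/((2*j)) = 2*(1/(2*j)) = 1/j)
((C(x)*(-10) + 12) + (689 - V(-2 + 5*0, 13)))*(-1185) = ((-10/2 + 12) + (689 - 1*(-23)))*(-1185) = (((½)*(-10) + 12) + (689 + 23))*(-1185) = ((-5 + 12) + 712)*(-1185) = (7 + 712)*(-1185) = 719*(-1185) = -852015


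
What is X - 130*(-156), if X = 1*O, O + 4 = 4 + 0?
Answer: 20280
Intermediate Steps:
O = 0 (O = -4 + (4 + 0) = -4 + 4 = 0)
X = 0 (X = 1*0 = 0)
X - 130*(-156) = 0 - 130*(-156) = 0 + 20280 = 20280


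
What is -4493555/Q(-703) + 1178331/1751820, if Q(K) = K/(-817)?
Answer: -16118649322193/3086540 ≈ -5.2222e+6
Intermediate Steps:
Q(K) = -K/817 (Q(K) = K*(-1/817) = -K/817)
-4493555/Q(-703) + 1178331/1751820 = -4493555/((-1/817*(-703))) + 1178331/1751820 = -4493555/37/43 + 1178331*(1/1751820) = -4493555*43/37 + 56111/83420 = -193222865/37 + 56111/83420 = -16118649322193/3086540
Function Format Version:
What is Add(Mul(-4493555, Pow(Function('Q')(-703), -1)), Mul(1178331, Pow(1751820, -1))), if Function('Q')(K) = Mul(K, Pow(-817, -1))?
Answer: Rational(-16118649322193, 3086540) ≈ -5.2222e+6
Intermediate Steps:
Function('Q')(K) = Mul(Rational(-1, 817), K) (Function('Q')(K) = Mul(K, Rational(-1, 817)) = Mul(Rational(-1, 817), K))
Add(Mul(-4493555, Pow(Function('Q')(-703), -1)), Mul(1178331, Pow(1751820, -1))) = Add(Mul(-4493555, Pow(Mul(Rational(-1, 817), -703), -1)), Mul(1178331, Pow(1751820, -1))) = Add(Mul(-4493555, Pow(Rational(37, 43), -1)), Mul(1178331, Rational(1, 1751820))) = Add(Mul(-4493555, Rational(43, 37)), Rational(56111, 83420)) = Add(Rational(-193222865, 37), Rational(56111, 83420)) = Rational(-16118649322193, 3086540)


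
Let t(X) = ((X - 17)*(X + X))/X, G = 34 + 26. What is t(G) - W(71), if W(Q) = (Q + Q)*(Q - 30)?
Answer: -5736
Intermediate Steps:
W(Q) = 2*Q*(-30 + Q) (W(Q) = (2*Q)*(-30 + Q) = 2*Q*(-30 + Q))
G = 60
t(X) = -34 + 2*X (t(X) = ((-17 + X)*(2*X))/X = (2*X*(-17 + X))/X = -34 + 2*X)
t(G) - W(71) = (-34 + 2*60) - 2*71*(-30 + 71) = (-34 + 120) - 2*71*41 = 86 - 1*5822 = 86 - 5822 = -5736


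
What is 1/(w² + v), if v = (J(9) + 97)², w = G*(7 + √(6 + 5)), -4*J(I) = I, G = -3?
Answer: 2436496/23144796145 - 32256*√11/23144796145 ≈ 0.00010065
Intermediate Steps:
J(I) = -I/4
w = -21 - 3*√11 (w = -3*(7 + √(6 + 5)) = -3*(7 + √11) = -21 - 3*√11 ≈ -30.950)
v = 143641/16 (v = (-¼*9 + 97)² = (-9/4 + 97)² = (379/4)² = 143641/16 ≈ 8977.6)
1/(w² + v) = 1/((-21 - 3*√11)² + 143641/16) = 1/(143641/16 + (-21 - 3*√11)²)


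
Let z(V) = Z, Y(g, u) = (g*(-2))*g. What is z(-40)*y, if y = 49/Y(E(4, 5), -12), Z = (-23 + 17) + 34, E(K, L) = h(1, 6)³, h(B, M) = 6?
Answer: -343/23328 ≈ -0.014703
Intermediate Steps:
E(K, L) = 216 (E(K, L) = 6³ = 216)
Y(g, u) = -2*g² (Y(g, u) = (-2*g)*g = -2*g²)
Z = 28 (Z = -6 + 34 = 28)
z(V) = 28
y = -49/93312 (y = 49/((-2*216²)) = 49/((-2*46656)) = 49/(-93312) = 49*(-1/93312) = -49/93312 ≈ -0.00052512)
z(-40)*y = 28*(-49/93312) = -343/23328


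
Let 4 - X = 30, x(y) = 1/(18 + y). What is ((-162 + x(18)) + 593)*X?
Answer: -201721/18 ≈ -11207.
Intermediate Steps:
X = -26 (X = 4 - 1*30 = 4 - 30 = -26)
((-162 + x(18)) + 593)*X = ((-162 + 1/(18 + 18)) + 593)*(-26) = ((-162 + 1/36) + 593)*(-26) = (-5831/36 + 593)*(-26) = (15517/36)*(-26) = -201721/18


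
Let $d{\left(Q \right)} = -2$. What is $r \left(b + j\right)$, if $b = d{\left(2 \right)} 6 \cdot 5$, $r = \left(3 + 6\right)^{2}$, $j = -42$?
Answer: $-8262$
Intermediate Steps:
$r = 81$ ($r = 9^{2} = 81$)
$b = -60$ ($b = \left(-2\right) 6 \cdot 5 = \left(-12\right) 5 = -60$)
$r \left(b + j\right) = 81 \left(-60 - 42\right) = 81 \left(-102\right) = -8262$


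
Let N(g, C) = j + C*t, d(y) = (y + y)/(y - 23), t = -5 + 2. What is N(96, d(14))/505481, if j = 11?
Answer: 61/1516443 ≈ 4.0226e-5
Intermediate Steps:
t = -3
d(y) = 2*y/(-23 + y) (d(y) = (2*y)/(-23 + y) = 2*y/(-23 + y))
N(g, C) = 11 - 3*C (N(g, C) = 11 + C*(-3) = 11 - 3*C)
N(96, d(14))/505481 = (11 - 6*14/(-23 + 14))/505481 = (11 - 6*14/(-9))*(1/505481) = (11 - 6*14*(-1)/9)*(1/505481) = (11 - 3*(-28/9))*(1/505481) = (11 + 28/3)*(1/505481) = (61/3)*(1/505481) = 61/1516443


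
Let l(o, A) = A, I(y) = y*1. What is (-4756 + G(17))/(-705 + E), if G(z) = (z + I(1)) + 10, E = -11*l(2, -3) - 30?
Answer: 788/117 ≈ 6.7350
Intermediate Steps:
I(y) = y
E = 3 (E = -11*(-3) - 30 = 33 - 30 = 3)
G(z) = 11 + z (G(z) = (z + 1) + 10 = (1 + z) + 10 = 11 + z)
(-4756 + G(17))/(-705 + E) = (-4756 + (11 + 17))/(-705 + 3) = (-4756 + 28)/(-702) = -4728*(-1/702) = 788/117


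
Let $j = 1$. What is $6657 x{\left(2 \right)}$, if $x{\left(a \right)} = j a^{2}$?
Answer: $26628$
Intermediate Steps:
$x{\left(a \right)} = a^{2}$ ($x{\left(a \right)} = 1 a^{2} = a^{2}$)
$6657 x{\left(2 \right)} = 6657 \cdot 2^{2} = 6657 \cdot 4 = 26628$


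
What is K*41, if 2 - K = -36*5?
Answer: 7462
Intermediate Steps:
K = 182 (K = 2 - (-36)*5 = 2 - 1*(-180) = 2 + 180 = 182)
K*41 = 182*41 = 7462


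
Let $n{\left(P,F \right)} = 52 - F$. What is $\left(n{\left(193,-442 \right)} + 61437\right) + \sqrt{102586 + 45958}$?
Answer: $61931 + 8 \sqrt{2321} \approx 62316.0$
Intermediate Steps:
$\left(n{\left(193,-442 \right)} + 61437\right) + \sqrt{102586 + 45958} = \left(\left(52 - -442\right) + 61437\right) + \sqrt{102586 + 45958} = \left(\left(52 + 442\right) + 61437\right) + \sqrt{148544} = \left(494 + 61437\right) + 8 \sqrt{2321} = 61931 + 8 \sqrt{2321}$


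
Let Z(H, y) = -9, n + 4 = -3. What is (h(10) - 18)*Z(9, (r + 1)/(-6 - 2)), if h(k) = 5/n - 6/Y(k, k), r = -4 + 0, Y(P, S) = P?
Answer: 6084/35 ≈ 173.83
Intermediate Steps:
n = -7 (n = -4 - 3 = -7)
r = -4
h(k) = -5/7 - 6/k (h(k) = 5/(-7) - 6/k = 5*(-1/7) - 6/k = -5/7 - 6/k)
(h(10) - 18)*Z(9, (r + 1)/(-6 - 2)) = ((-5/7 - 6/10) - 18)*(-9) = ((-5/7 - 6*1/10) - 18)*(-9) = ((-5/7 - 3/5) - 18)*(-9) = (-46/35 - 18)*(-9) = -676/35*(-9) = 6084/35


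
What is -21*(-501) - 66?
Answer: 10455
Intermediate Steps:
-21*(-501) - 66 = 10521 - 66 = 10455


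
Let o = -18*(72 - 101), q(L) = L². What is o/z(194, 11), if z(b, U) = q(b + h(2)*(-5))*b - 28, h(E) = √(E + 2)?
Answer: 9/113242 ≈ 7.9476e-5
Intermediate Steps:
h(E) = √(2 + E)
o = 522 (o = -18*(-29) = 522)
z(b, U) = -28 + b*(-10 + b)² (z(b, U) = (b + √(2 + 2)*(-5))²*b - 28 = (b + √4*(-5))²*b - 28 = (b + 2*(-5))²*b - 28 = (b - 10)²*b - 28 = (-10 + b)²*b - 28 = b*(-10 + b)² - 28 = -28 + b*(-10 + b)²)
o/z(194, 11) = 522/(-28 + 194*(-10 + 194)²) = 522/(-28 + 194*184²) = 522/(-28 + 194*33856) = 522/(-28 + 6568064) = 522/6568036 = 522*(1/6568036) = 9/113242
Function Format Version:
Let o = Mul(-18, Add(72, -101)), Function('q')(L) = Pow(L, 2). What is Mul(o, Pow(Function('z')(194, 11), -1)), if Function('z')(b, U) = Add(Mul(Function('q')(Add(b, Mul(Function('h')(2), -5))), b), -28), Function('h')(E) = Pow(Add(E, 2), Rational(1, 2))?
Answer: Rational(9, 113242) ≈ 7.9476e-5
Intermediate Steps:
Function('h')(E) = Pow(Add(2, E), Rational(1, 2))
o = 522 (o = Mul(-18, -29) = 522)
Function('z')(b, U) = Add(-28, Mul(b, Pow(Add(-10, b), 2))) (Function('z')(b, U) = Add(Mul(Pow(Add(b, Mul(Pow(Add(2, 2), Rational(1, 2)), -5)), 2), b), -28) = Add(Mul(Pow(Add(b, Mul(Pow(4, Rational(1, 2)), -5)), 2), b), -28) = Add(Mul(Pow(Add(b, Mul(2, -5)), 2), b), -28) = Add(Mul(Pow(Add(b, -10), 2), b), -28) = Add(Mul(Pow(Add(-10, b), 2), b), -28) = Add(Mul(b, Pow(Add(-10, b), 2)), -28) = Add(-28, Mul(b, Pow(Add(-10, b), 2))))
Mul(o, Pow(Function('z')(194, 11), -1)) = Mul(522, Pow(Add(-28, Mul(194, Pow(Add(-10, 194), 2))), -1)) = Mul(522, Pow(Add(-28, Mul(194, Pow(184, 2))), -1)) = Mul(522, Pow(Add(-28, Mul(194, 33856)), -1)) = Mul(522, Pow(Add(-28, 6568064), -1)) = Mul(522, Pow(6568036, -1)) = Mul(522, Rational(1, 6568036)) = Rational(9, 113242)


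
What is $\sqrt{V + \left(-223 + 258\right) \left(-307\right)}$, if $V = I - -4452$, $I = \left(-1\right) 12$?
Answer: $i \sqrt{6305} \approx 79.404 i$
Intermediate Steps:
$I = -12$
$V = 4440$ ($V = -12 - -4452 = -12 + 4452 = 4440$)
$\sqrt{V + \left(-223 + 258\right) \left(-307\right)} = \sqrt{4440 + \left(-223 + 258\right) \left(-307\right)} = \sqrt{4440 + 35 \left(-307\right)} = \sqrt{4440 - 10745} = \sqrt{-6305} = i \sqrt{6305}$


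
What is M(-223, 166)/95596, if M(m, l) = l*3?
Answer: 249/47798 ≈ 0.0052094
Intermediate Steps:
M(m, l) = 3*l
M(-223, 166)/95596 = (3*166)/95596 = 498*(1/95596) = 249/47798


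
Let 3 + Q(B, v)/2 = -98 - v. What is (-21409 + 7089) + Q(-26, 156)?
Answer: -14834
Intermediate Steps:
Q(B, v) = -202 - 2*v (Q(B, v) = -6 + 2*(-98 - v) = -6 + (-196 - 2*v) = -202 - 2*v)
(-21409 + 7089) + Q(-26, 156) = (-21409 + 7089) + (-202 - 2*156) = -14320 + (-202 - 312) = -14320 - 514 = -14834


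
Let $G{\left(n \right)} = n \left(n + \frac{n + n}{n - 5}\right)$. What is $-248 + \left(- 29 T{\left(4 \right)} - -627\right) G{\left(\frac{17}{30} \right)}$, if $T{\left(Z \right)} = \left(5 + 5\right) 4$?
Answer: $- \frac{40930301}{119700} \approx -341.94$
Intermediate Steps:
$T{\left(Z \right)} = 40$ ($T{\left(Z \right)} = 10 \cdot 4 = 40$)
$G{\left(n \right)} = n \left(n + \frac{2 n}{-5 + n}\right)$
$-248 + \left(- 29 T{\left(4 \right)} - -627\right) G{\left(\frac{17}{30} \right)} = -248 + \left(\left(-29\right) 40 - -627\right) \frac{\left(\frac{17}{30}\right)^{2} \left(-3 + \frac{17}{30}\right)}{-5 + \frac{17}{30}} = -248 + \left(-1160 + 627\right) \frac{\left(17 \cdot \frac{1}{30}\right)^{2} \left(-3 + 17 \cdot \frac{1}{30}\right)}{-5 + 17 \cdot \frac{1}{30}} = -248 - 533 \frac{\left(\frac{17}{30}\right)^{2} \left(-3 + \frac{17}{30}\right)}{-5 + \frac{17}{30}} = -248 - 533 \cdot \frac{289}{900} \frac{1}{- \frac{133}{30}} \left(- \frac{73}{30}\right) = -248 - 533 \cdot \frac{289}{900} \left(- \frac{30}{133}\right) \left(- \frac{73}{30}\right) = -248 - \frac{11244701}{119700} = - \frac{40930301}{119700}$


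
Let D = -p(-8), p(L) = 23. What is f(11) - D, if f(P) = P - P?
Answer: 23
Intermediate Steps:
f(P) = 0
D = -23 (D = -1*23 = -23)
f(11) - D = 0 - 1*(-23) = 0 + 23 = 23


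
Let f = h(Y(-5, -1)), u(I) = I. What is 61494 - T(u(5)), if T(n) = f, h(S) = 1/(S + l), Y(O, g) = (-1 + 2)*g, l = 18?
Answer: 1045397/17 ≈ 61494.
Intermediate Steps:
Y(O, g) = g (Y(O, g) = 1*g = g)
h(S) = 1/(18 + S) (h(S) = 1/(S + 18) = 1/(18 + S))
f = 1/17 (f = 1/(18 - 1) = 1/17 ≈ 0.058824)
T(n) = 1/17
61494 - T(u(5)) = 61494 - 1*1/17 = 61494 - 1/17 = 1045397/17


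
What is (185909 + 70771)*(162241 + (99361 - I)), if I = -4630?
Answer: 68336429760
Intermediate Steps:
(185909 + 70771)*(162241 + (99361 - I)) = (185909 + 70771)*(162241 + (99361 - 1*(-4630))) = 256680*(162241 + (99361 + 4630)) = 256680*(162241 + 103991) = 256680*266232 = 68336429760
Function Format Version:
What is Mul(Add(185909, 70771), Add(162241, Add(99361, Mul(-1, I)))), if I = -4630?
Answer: 68336429760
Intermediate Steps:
Mul(Add(185909, 70771), Add(162241, Add(99361, Mul(-1, I)))) = Mul(Add(185909, 70771), Add(162241, Add(99361, Mul(-1, -4630)))) = Mul(256680, Add(162241, Add(99361, 4630))) = Mul(256680, Add(162241, 103991)) = Mul(256680, 266232) = 68336429760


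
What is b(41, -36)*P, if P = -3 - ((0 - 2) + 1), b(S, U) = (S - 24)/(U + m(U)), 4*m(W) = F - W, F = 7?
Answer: 136/101 ≈ 1.3465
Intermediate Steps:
m(W) = 7/4 - W/4 (m(W) = (7 - W)/4 = 7/4 - W/4)
b(S, U) = (-24 + S)/(7/4 + 3*U/4) (b(S, U) = (S - 24)/(U + (7/4 - U/4)) = (-24 + S)/(7/4 + 3*U/4))
P = -2 (P = -3 - (-2 + 1) = -3 - 1*(-1) = -3 + 1 = -2)
b(41, -36)*P = (4*(-24 + 41)/(7 + 3*(-36)))*(-2) = (4*17/(7 - 108))*(-2) = (4*17/(-101))*(-2) = (4*(-1/101)*17)*(-2) = -68/101*(-2) = 136/101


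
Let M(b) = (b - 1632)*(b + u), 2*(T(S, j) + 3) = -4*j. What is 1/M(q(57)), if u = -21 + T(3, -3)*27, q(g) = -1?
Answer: -1/96347 ≈ -1.0379e-5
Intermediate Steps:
T(S, j) = -3 - 2*j (T(S, j) = -3 + (-4*j)/2 = -3 - 2*j)
u = 60 (u = -21 + (-3 - 2*(-3))*27 = -21 + (-3 + 6)*27 = -21 + 3*27 = -21 + 81 = 60)
M(b) = (-1632 + b)*(60 + b) (M(b) = (b - 1632)*(b + 60) = (-1632 + b)*(60 + b))
1/M(q(57)) = 1/(-97920 + (-1)² - 1572*(-1)) = 1/(-97920 + 1 + 1572) = 1/(-96347) = -1/96347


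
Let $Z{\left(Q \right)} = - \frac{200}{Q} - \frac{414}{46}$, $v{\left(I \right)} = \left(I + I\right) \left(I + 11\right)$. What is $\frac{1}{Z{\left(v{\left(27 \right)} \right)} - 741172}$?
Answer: $- \frac{513}{380225903} \approx -1.3492 \cdot 10^{-6}$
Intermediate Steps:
$v{\left(I \right)} = 2 I \left(11 + I\right)$
$Z{\left(Q \right)} = -9 - \frac{200}{Q}$ ($Z{\left(Q \right)} = - \frac{200}{Q} - 9 = -9 - \frac{200}{Q}$)
$\frac{1}{Z{\left(v{\left(27 \right)} \right)} - 741172} = \frac{1}{\left(-9 - \frac{200}{2 \cdot 27 \left(11 + 27\right)}\right) - 741172} = \frac{1}{\left(-9 - \frac{200}{2 \cdot 27 \cdot 38}\right) - 741172} = \frac{1}{\left(-9 - \frac{200}{2052}\right) - 741172} = \frac{1}{\left(-9 - \frac{50}{513}\right) - 741172} = \frac{1}{- \frac{4667}{513} - 741172} = \frac{1}{- \frac{380225903}{513}} = - \frac{513}{380225903}$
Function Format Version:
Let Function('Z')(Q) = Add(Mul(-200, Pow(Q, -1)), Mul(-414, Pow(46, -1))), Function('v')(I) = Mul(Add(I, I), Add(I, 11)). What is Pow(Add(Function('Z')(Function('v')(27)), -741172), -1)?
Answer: Rational(-513, 380225903) ≈ -1.3492e-6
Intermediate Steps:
Function('v')(I) = Mul(2, I, Add(11, I)) (Function('v')(I) = Mul(Mul(2, I), Add(11, I)) = Mul(2, I, Add(11, I)))
Function('Z')(Q) = Add(-9, Mul(-200, Pow(Q, -1))) (Function('Z')(Q) = Add(Mul(-200, Pow(Q, -1)), Mul(-414, Rational(1, 46))) = Add(Mul(-200, Pow(Q, -1)), -9) = Add(-9, Mul(-200, Pow(Q, -1))))
Pow(Add(Function('Z')(Function('v')(27)), -741172), -1) = Pow(Add(Add(-9, Mul(-200, Pow(Mul(2, 27, Add(11, 27)), -1))), -741172), -1) = Pow(Add(Add(-9, Mul(-200, Pow(Mul(2, 27, 38), -1))), -741172), -1) = Pow(Add(Add(-9, Mul(-200, Pow(2052, -1))), -741172), -1) = Pow(Add(Add(-9, Mul(-200, Rational(1, 2052))), -741172), -1) = Pow(Add(Add(-9, Rational(-50, 513)), -741172), -1) = Pow(Add(Rational(-4667, 513), -741172), -1) = Pow(Rational(-380225903, 513), -1) = Rational(-513, 380225903)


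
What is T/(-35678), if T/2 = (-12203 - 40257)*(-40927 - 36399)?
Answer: -4056521960/17839 ≈ -2.2740e+5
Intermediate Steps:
T = 8113043920 (T = 2*((-12203 - 40257)*(-40927 - 36399)) = 2*(-52460*(-77326)) = 2*4056521960 = 8113043920)
T/(-35678) = 8113043920/(-35678) = 8113043920*(-1/35678) = -4056521960/17839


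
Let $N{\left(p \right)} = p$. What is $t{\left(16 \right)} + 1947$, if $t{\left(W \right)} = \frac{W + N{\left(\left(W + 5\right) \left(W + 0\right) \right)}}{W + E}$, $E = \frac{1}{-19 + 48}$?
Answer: $\frac{915563}{465} \approx 1969.0$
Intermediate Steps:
$E = \frac{1}{29} \approx 0.034483$
$t{\left(W \right)} = \frac{W + W \left(5 + W\right)}{\frac{1}{29} + W}$ ($t{\left(W \right)} = \frac{W + \left(W + 5\right) \left(W + 0\right)}{W + \frac{1}{29}} = \frac{W + \left(5 + W\right) W}{\frac{1}{29} + W} = \frac{W + W \left(5 + W\right)}{\frac{1}{29} + W}$)
$t{\left(16 \right)} + 1947 = 29 \cdot 16 \frac{1}{1 + 29 \cdot 16} \left(6 + 16\right) + 1947 = 29 \cdot 16 \frac{1}{1 + 464} \cdot 22 + 1947 = 29 \cdot 16 \cdot \frac{1}{465} \cdot 22 + 1947 = \frac{10208}{465} + 1947 = \frac{915563}{465}$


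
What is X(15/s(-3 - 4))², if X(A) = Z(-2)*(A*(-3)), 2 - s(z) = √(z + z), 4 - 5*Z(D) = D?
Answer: 2916/(2 - I*√14)² ≈ -90.0 + 134.7*I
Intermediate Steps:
Z(D) = ⅘ - D/5
s(z) = 2 - √2*√z (s(z) = 2 - √(z + z) = 2 - √(2*z) = 2 - √2*√z)
X(A) = -18*A/5 (X(A) = (⅘ - ⅕*(-2))*(A*(-3)) = (⅘ + ⅖)*(-3*A) = 6*(-3*A)/5 = -18*A/5)
X(15/s(-3 - 4))² = (-54/(2 - √2*√(-3 - 4)))² = (-54/(2 - √2*√(-7)))² = (-54/(2 - √2*I*√7))² = (-54/(2 - I*√14))² = 2916/(2 - I*√14)²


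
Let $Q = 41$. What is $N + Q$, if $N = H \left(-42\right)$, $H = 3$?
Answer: $-85$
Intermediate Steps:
$N = -126$ ($N = 3 \left(-42\right) = -126$)
$N + Q = -126 + 41 = -85$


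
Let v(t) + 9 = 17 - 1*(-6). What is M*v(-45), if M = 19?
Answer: 266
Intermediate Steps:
v(t) = 14 (v(t) = -9 + (17 - 1*(-6)) = -9 + (17 + 6) = -9 + 23 = 14)
M*v(-45) = 19*14 = 266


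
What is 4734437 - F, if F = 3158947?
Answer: 1575490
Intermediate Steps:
4734437 - F = 4734437 - 1*3158947 = 4734437 - 3158947 = 1575490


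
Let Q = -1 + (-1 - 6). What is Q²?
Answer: 64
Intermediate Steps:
Q = -8 (Q = -1 - 7 = -8)
Q² = (-8)² = 64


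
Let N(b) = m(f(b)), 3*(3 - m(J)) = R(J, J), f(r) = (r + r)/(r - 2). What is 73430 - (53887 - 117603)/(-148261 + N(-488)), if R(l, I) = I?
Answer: 4000814466740/54485059 ≈ 73430.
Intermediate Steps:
f(r) = 2*r/(-2 + r) (f(r) = (2*r)/(-2 + r) = 2*r/(-2 + r))
m(J) = 3 - J/3
N(b) = 3 - 2*b/(3*(-2 + b))
73430 - (53887 - 117603)/(-148261 + N(-488)) = 73430 - (53887 - 117603)/(-148261 + (-18 + 7*(-488))/(3*(-2 - 488))) = 73430 - (-63716)/(-148261 + (⅓)*(-18 - 3416)/(-490)) = 73430 - (-63716)/(-148261 + (⅓)*(-1/490)*(-3434)) = 73430 - (-63716)/(-148261 + 1717/735) = 73430 - (-63716)/(-108970118/735) = 73430 - (-63716)*(-735)/108970118 = 73430 - 1*23415630/54485059 = 73430 - 23415630/54485059 = 4000814466740/54485059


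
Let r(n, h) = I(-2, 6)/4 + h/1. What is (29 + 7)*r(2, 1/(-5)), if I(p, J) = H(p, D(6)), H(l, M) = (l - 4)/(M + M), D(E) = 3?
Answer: -81/5 ≈ -16.200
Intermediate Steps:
H(l, M) = (-4 + l)/(2*M) (H(l, M) = (-4 + l)/((2*M)) = (-4 + l)*(1/(2*M)) = (-4 + l)/(2*M))
I(p, J) = -⅔ + p/6 (I(p, J) = (½)*(-4 + p)/3 = (½)*(⅓)*(-4 + p) = -⅔ + p/6)
r(n, h) = -¼ + h (r(n, h) = (-⅔ + (⅙)*(-2))/4 + h/1 = (-⅔ - ⅓)*(¼) + h*1 = -1*¼ + h = -¼ + h)
(29 + 7)*r(2, 1/(-5)) = (29 + 7)*(-¼ + 1/(-5)) = 36*(-¼ - ⅕) = 36*(-9/20) = -81/5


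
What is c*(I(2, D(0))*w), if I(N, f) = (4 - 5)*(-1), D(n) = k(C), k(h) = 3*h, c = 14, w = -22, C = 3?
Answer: -308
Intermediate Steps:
D(n) = 9 (D(n) = 3*3 = 9)
I(N, f) = 1 (I(N, f) = -1*(-1) = 1)
c*(I(2, D(0))*w) = 14*(1*(-22)) = 14*(-22) = -308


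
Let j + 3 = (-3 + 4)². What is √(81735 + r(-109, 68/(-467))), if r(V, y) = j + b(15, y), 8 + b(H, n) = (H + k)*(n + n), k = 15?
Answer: √17821418165/467 ≈ 285.86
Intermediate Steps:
b(H, n) = -8 + 2*n*(15 + H) (b(H, n) = -8 + (H + 15)*(n + n) = -8 + (15 + H)*(2*n) = -8 + 2*n*(15 + H))
j = -2 (j = -3 + (-3 + 4)² = -3 + 1² = -3 + 1 = -2)
r(V, y) = -10 + 60*y (r(V, y) = -2 + (-8 + 30*y + 2*15*y) = -2 + (-8 + 30*y + 30*y) = -2 + (-8 + 60*y) = -10 + 60*y)
√(81735 + r(-109, 68/(-467))) = √(81735 + (-10 + 60*(68/(-467)))) = √(81735 + (-10 + 60*(68*(-1/467)))) = √(81735 + (-10 + 60*(-68/467))) = √(81735 + (-10 - 4080/467)) = √(81735 - 8750/467) = √(38161495/467) = √17821418165/467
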